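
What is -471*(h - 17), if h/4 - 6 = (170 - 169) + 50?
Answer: -99381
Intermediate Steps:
h = 228 (h = 24 + 4*((170 - 169) + 50) = 24 + 4*(1 + 50) = 24 + 4*51 = 24 + 204 = 228)
-471*(h - 17) = -471*(228 - 17) = -471*211 = -99381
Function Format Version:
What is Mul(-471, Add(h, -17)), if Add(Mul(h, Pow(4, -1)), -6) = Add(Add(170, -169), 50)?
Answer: -99381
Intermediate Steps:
h = 228 (h = Add(24, Mul(4, Add(Add(170, -169), 50))) = Add(24, Mul(4, Add(1, 50))) = Add(24, Mul(4, 51)) = Add(24, 204) = 228)
Mul(-471, Add(h, -17)) = Mul(-471, Add(228, -17)) = Mul(-471, 211) = -99381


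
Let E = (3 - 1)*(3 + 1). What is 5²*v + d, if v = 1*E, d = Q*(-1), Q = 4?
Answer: 196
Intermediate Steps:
E = 8 (E = 2*4 = 8)
d = -4 (d = 4*(-1) = -4)
v = 8 (v = 1*8 = 8)
5²*v + d = 5²*8 - 4 = 25*8 - 4 = 200 - 4 = 196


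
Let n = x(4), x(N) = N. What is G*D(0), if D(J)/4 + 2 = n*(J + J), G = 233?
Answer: -1864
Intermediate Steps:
n = 4
D(J) = -8 + 32*J (D(J) = -8 + 4*(4*(J + J)) = -8 + 4*(4*(2*J)) = -8 + 4*(8*J) = -8 + 32*J)
G*D(0) = 233*(-8 + 32*0) = 233*(-8 + 0) = 233*(-8) = -1864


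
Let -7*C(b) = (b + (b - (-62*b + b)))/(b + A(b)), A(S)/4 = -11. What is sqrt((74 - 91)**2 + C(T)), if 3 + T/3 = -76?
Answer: 2*sqrt(5555089)/281 ≈ 16.775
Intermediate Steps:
T = -237 (T = -9 + 3*(-76) = -9 - 228 = -237)
A(S) = -44 (A(S) = 4*(-11) = -44)
C(b) = -9*b/(-44 + b) (C(b) = -(b + (b - (-62*b + b)))/(7*(b - 44)) = -(b + (b - (-61)*b))/(7*(-44 + b)) = -(b + (b + 61*b))/(7*(-44 + b)) = -(b + 62*b)/(7*(-44 + b)) = -63*b/(7*(-44 + b)) = -9*b/(-44 + b))
sqrt((74 - 91)**2 + C(T)) = sqrt((74 - 91)**2 - 9*(-237)/(-44 - 237)) = sqrt((-17)**2 - 9*(-237)/(-281)) = sqrt(289 - 9*(-237)*(-1/281)) = sqrt(289 - 2133/281) = sqrt(79076/281) = 2*sqrt(5555089)/281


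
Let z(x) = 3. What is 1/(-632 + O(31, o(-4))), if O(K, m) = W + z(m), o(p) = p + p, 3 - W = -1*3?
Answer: -1/623 ≈ -0.0016051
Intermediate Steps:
W = 6 (W = 3 - (-1)*3 = 3 - 1*(-3) = 3 + 3 = 6)
o(p) = 2*p
O(K, m) = 9 (O(K, m) = 6 + 3 = 9)
1/(-632 + O(31, o(-4))) = 1/(-632 + 9) = 1/(-623) = -1/623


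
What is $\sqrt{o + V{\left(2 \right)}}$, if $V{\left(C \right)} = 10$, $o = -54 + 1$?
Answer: $i \sqrt{43} \approx 6.5574 i$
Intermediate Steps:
$o = -53$
$\sqrt{o + V{\left(2 \right)}} = \sqrt{-53 + 10} = \sqrt{-43} = i \sqrt{43}$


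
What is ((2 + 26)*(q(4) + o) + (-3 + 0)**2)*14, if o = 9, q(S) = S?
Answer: 5222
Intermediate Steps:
((2 + 26)*(q(4) + o) + (-3 + 0)**2)*14 = ((2 + 26)*(4 + 9) + (-3 + 0)**2)*14 = (28*13 + (-3)**2)*14 = (364 + 9)*14 = 373*14 = 5222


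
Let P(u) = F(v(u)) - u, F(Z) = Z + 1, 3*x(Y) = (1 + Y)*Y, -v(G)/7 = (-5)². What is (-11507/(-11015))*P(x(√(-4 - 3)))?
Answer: -1185221/6609 - 11507*I*√7/33045 ≈ -179.33 - 0.92131*I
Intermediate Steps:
v(G) = -175 (v(G) = -7*(-5)² = -7*25 = -175)
x(Y) = Y*(1 + Y)/3 (x(Y) = ((1 + Y)*Y)/3 = (Y*(1 + Y))/3 = Y*(1 + Y)/3)
F(Z) = 1 + Z
P(u) = -174 - u (P(u) = (1 - 175) - u = -174 - u)
(-11507/(-11015))*P(x(√(-4 - 3))) = (-11507/(-11015))*(-174 - √(-4 - 3)*(1 + √(-4 - 3))/3) = (-11507*(-1/11015))*(-174 - √(-7)*(1 + √(-7))/3) = 11507*(-174 - I*√7*(1 + I*√7)/3)/11015 = -2002218/11015 - 11507*I*√7*(1 + I*√7)/33045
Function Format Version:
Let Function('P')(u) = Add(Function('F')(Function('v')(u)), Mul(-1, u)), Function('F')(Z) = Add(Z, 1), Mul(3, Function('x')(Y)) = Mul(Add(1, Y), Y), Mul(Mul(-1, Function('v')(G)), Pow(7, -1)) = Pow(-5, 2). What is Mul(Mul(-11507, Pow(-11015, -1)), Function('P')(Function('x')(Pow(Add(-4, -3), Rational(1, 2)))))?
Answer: Add(Rational(-1185221, 6609), Mul(Rational(-11507, 33045), I, Pow(7, Rational(1, 2)))) ≈ Add(-179.33, Mul(-0.92131, I))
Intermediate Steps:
Function('v')(G) = -175 (Function('v')(G) = Mul(-7, Pow(-5, 2)) = Mul(-7, 25) = -175)
Function('x')(Y) = Mul(Rational(1, 3), Y, Add(1, Y)) (Function('x')(Y) = Mul(Rational(1, 3), Mul(Add(1, Y), Y)) = Mul(Rational(1, 3), Mul(Y, Add(1, Y))) = Mul(Rational(1, 3), Y, Add(1, Y)))
Function('F')(Z) = Add(1, Z)
Function('P')(u) = Add(-174, Mul(-1, u)) (Function('P')(u) = Add(Add(1, -175), Mul(-1, u)) = Add(-174, Mul(-1, u)))
Mul(Mul(-11507, Pow(-11015, -1)), Function('P')(Function('x')(Pow(Add(-4, -3), Rational(1, 2))))) = Mul(Mul(-11507, Pow(-11015, -1)), Add(-174, Mul(-1, Mul(Rational(1, 3), Pow(Add(-4, -3), Rational(1, 2)), Add(1, Pow(Add(-4, -3), Rational(1, 2))))))) = Mul(Mul(-11507, Rational(-1, 11015)), Add(-174, Mul(-1, Mul(Rational(1, 3), Pow(-7, Rational(1, 2)), Add(1, Pow(-7, Rational(1, 2))))))) = Mul(Rational(11507, 11015), Add(-174, Mul(-1, Mul(Rational(1, 3), Mul(I, Pow(7, Rational(1, 2))), Add(1, Mul(I, Pow(7, Rational(1, 2)))))))) = Mul(Rational(11507, 11015), Add(-174, Mul(-1, Mul(Rational(1, 3), I, Pow(7, Rational(1, 2)), Add(1, Mul(I, Pow(7, Rational(1, 2)))))))) = Mul(Rational(11507, 11015), Add(-174, Mul(Rational(-1, 3), I, Pow(7, Rational(1, 2)), Add(1, Mul(I, Pow(7, Rational(1, 2))))))) = Add(Rational(-2002218, 11015), Mul(Rational(-11507, 33045), I, Pow(7, Rational(1, 2)), Add(1, Mul(I, Pow(7, Rational(1, 2))))))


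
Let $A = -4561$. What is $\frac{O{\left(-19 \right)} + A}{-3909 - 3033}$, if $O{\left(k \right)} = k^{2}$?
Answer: $\frac{700}{1157} \approx 0.60501$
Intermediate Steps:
$\frac{O{\left(-19 \right)} + A}{-3909 - 3033} = \frac{\left(-19\right)^{2} - 4561}{-3909 - 3033} = \frac{361 - 4561}{-6942} = \left(-4200\right) \left(- \frac{1}{6942}\right) = \frac{700}{1157}$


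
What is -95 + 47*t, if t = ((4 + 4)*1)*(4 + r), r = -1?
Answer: 1033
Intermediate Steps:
t = 24 (t = ((4 + 4)*1)*(4 - 1) = (8*1)*3 = 8*3 = 24)
-95 + 47*t = -95 + 47*24 = -95 + 1128 = 1033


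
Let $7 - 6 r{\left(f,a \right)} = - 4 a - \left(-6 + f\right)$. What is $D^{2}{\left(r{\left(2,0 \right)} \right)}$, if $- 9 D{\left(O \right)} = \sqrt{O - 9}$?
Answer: $- \frac{17}{162} \approx -0.10494$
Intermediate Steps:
$r{\left(f,a \right)} = \frac{1}{6} + \frac{f}{6} + \frac{2 a}{3}$ ($r{\left(f,a \right)} = \frac{7}{6} - \frac{- 4 a - \left(-6 + f\right)}{6} = \frac{7}{6} - \frac{6 - f - 4 a}{6} = \frac{7}{6} + \left(-1 + \frac{f}{6} + \frac{2 a}{3}\right) = \frac{1}{6} + \frac{f}{6} + \frac{2 a}{3}$)
$D{\left(O \right)} = - \frac{\sqrt{-9 + O}}{9}$ ($D{\left(O \right)} = - \frac{\sqrt{O - 9}}{9} = - \frac{\sqrt{-9 + O}}{9}$)
$D^{2}{\left(r{\left(2,0 \right)} \right)} = \left(- \frac{\sqrt{-9 + \left(\frac{1}{6} + \frac{1}{6} \cdot 2 + \frac{2}{3} \cdot 0\right)}}{9}\right)^{2} = \left(- \frac{\sqrt{-9 + \left(\frac{1}{6} + \frac{1}{3} + 0\right)}}{9}\right)^{2} = \left(- \frac{\sqrt{-9 + \frac{1}{2}}}{9}\right)^{2} = \left(- \frac{\sqrt{- \frac{17}{2}}}{9}\right)^{2} = \left(- \frac{\frac{1}{2} i \sqrt{34}}{9}\right)^{2} = \left(- \frac{i \sqrt{34}}{18}\right)^{2} = - \frac{17}{162}$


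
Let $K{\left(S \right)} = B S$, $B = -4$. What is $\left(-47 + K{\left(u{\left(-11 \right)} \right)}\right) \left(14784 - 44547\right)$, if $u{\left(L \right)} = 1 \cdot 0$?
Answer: $1398861$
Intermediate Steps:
$u{\left(L \right)} = 0$
$K{\left(S \right)} = - 4 S$
$\left(-47 + K{\left(u{\left(-11 \right)} \right)}\right) \left(14784 - 44547\right) = \left(-47 - 0\right) \left(14784 - 44547\right) = \left(-47 + 0\right) \left(-29763\right) = \left(-47\right) \left(-29763\right) = 1398861$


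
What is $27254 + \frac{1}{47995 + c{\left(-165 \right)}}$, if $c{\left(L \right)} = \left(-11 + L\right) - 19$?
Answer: $\frac{1302741201}{47800} \approx 27254.0$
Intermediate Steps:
$c{\left(L \right)} = -30 + L$
$27254 + \frac{1}{47995 + c{\left(-165 \right)}} = 27254 + \frac{1}{47995 - 195} = 27254 + \frac{1}{47800} = \frac{1302741201}{47800}$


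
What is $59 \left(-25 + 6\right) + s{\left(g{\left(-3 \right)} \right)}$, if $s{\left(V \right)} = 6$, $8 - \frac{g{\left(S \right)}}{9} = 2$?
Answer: $-1115$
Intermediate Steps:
$g{\left(S \right)} = 54$ ($g{\left(S \right)} = 72 - 18 = 54$)
$59 \left(-25 + 6\right) + s{\left(g{\left(-3 \right)} \right)} = 59 \left(-25 + 6\right) + 6 = 59 \left(-19\right) + 6 = -1121 + 6 = -1115$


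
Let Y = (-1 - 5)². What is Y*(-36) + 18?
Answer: -1278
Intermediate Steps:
Y = 36 (Y = (-6)² = 36)
Y*(-36) + 18 = 36*(-36) + 18 = -1296 + 18 = -1278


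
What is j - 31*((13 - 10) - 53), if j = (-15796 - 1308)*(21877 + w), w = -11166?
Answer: -183199394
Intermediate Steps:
j = -183200944 (j = (-15796 - 1308)*(21877 - 11166) = -17104*10711 = -183200944)
j - 31*((13 - 10) - 53) = -183200944 - 31*((13 - 10) - 53) = -183200944 - 31*(3 - 53) = -183200944 - 31*(-50) = -183200944 + 1550 = -183199394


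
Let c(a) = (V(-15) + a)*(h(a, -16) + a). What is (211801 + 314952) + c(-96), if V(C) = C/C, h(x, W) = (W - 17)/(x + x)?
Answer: 34294827/64 ≈ 5.3586e+5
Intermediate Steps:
h(x, W) = (-17 + W)/(2*x) (h(x, W) = (-17 + W)/((2*x)) = (-17 + W)*(1/(2*x)) = (-17 + W)/(2*x))
V(C) = 1
c(a) = (1 + a)*(a - 33/(2*a)) (c(a) = (1 + a)*((-17 - 16)/(2*a) + a) = (1 + a)*((½)*(-33)/a + a) = (1 + a)*(-33/(2*a) + a) = (1 + a)*(a - 33/(2*a)))
(211801 + 314952) + c(-96) = (211801 + 314952) + (-33/2 - 96 + (-96)² - 33/2/(-96)) = 526753 + (-33/2 - 96 + 9216 - 33/2*(-1/96)) = 526753 + (-33/2 - 96 + 9216 + 11/64) = 526753 + 582635/64 = 34294827/64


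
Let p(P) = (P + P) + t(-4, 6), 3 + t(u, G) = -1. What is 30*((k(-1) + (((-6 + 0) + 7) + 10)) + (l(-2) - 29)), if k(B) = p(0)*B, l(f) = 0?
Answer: -420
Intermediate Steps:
t(u, G) = -4 (t(u, G) = -3 - 1 = -4)
p(P) = -4 + 2*P (p(P) = (P + P) - 4 = 2*P - 4 = -4 + 2*P)
k(B) = -4*B (k(B) = (-4 + 2*0)*B = (-4 + 0)*B = -4*B)
30*((k(-1) + (((-6 + 0) + 7) + 10)) + (l(-2) - 29)) = 30*((-4*(-1) + (((-6 + 0) + 7) + 10)) + (0 - 29)) = 30*((4 + ((-6 + 7) + 10)) - 29) = 30*((4 + (1 + 10)) - 29) = 30*((4 + 11) - 29) = 30*(15 - 29) = 30*(-14) = -420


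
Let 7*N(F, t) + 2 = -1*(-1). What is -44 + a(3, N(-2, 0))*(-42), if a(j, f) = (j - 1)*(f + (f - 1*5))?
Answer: 400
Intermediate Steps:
N(F, t) = -1/7 (N(F, t) = -2/7 + (-1*(-1))/7 = -2/7 + (1/7)*1 = -2/7 + 1/7 = -1/7)
a(j, f) = (-1 + j)*(-5 + 2*f) (a(j, f) = (-1 + j)*(f + (f - 5)) = (-1 + j)*(f + (-5 + f)) = (-1 + j)*(-5 + 2*f))
-44 + a(3, N(-2, 0))*(-42) = -44 + (5 - 5*3 - 2*(-1/7) + 2*(-1/7)*3)*(-42) = -44 + (5 - 15 + 2/7 - 6/7)*(-42) = -44 - 74/7*(-42) = -44 + 444 = 400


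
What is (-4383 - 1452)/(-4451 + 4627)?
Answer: -5835/176 ≈ -33.153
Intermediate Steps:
(-4383 - 1452)/(-4451 + 4627) = -5835/176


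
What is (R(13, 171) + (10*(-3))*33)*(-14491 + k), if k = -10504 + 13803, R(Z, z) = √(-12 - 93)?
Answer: 11080080 - 11192*I*√105 ≈ 1.108e+7 - 1.1468e+5*I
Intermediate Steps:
R(Z, z) = I*√105 (R(Z, z) = √(-105) = I*√105)
k = 3299
(R(13, 171) + (10*(-3))*33)*(-14491 + k) = (I*√105 + (10*(-3))*33)*(-14491 + 3299) = (I*√105 - 30*33)*(-11192) = (I*√105 - 990)*(-11192) = (-990 + I*√105)*(-11192) = 11080080 - 11192*I*√105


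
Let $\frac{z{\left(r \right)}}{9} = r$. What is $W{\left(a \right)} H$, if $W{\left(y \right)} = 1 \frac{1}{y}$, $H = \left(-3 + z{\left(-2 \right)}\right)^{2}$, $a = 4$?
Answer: $\frac{441}{4} \approx 110.25$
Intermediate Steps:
$z{\left(r \right)} = 9 r$
$H = 441$ ($H = \left(-3 + 9 \left(-2\right)\right)^{2} = \left(-3 - 18\right)^{2} = \left(-21\right)^{2} = 441$)
$W{\left(y \right)} = \frac{1}{y}$
$W{\left(a \right)} H = \frac{1}{4} \cdot 441 = \frac{441}{4}$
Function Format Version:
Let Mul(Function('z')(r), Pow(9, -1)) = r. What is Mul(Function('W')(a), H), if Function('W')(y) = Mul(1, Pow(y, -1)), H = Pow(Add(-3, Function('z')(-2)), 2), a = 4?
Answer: Rational(441, 4) ≈ 110.25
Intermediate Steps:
Function('z')(r) = Mul(9, r)
H = 441 (H = Pow(Add(-3, Mul(9, -2)), 2) = Pow(Add(-3, -18), 2) = Pow(-21, 2) = 441)
Function('W')(y) = Pow(y, -1)
Mul(Function('W')(a), H) = Mul(Pow(4, -1), 441) = Mul(Rational(1, 4), 441) = Rational(441, 4)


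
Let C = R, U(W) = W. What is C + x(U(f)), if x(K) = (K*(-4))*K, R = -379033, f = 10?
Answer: -379433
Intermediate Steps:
C = -379033
x(K) = -4*K**2 (x(K) = (-4*K)*K = -4*K**2)
C + x(U(f)) = -379033 - 4*10**2 = -379033 - 4*100 = -379033 - 400 = -379433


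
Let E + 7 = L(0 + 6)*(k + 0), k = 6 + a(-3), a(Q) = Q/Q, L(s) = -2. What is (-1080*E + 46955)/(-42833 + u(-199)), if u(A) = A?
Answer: -69635/43032 ≈ -1.6182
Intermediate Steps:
a(Q) = 1
k = 7 (k = 6 + 1 = 7)
E = -21 (E = -7 - 2*(7 + 0) = -7 - 2*7 = -7 - 14 = -21)
(-1080*E + 46955)/(-42833 + u(-199)) = (-1080*(-21) + 46955)/(-42833 - 199) = (22680 + 46955)/(-43032) = 69635*(-1/43032) = -69635/43032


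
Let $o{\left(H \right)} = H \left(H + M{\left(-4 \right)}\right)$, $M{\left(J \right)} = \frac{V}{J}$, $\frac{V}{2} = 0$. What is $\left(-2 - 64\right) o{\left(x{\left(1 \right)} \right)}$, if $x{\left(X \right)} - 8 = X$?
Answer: $-5346$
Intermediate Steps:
$V = 0$ ($V = 2 \cdot 0 = 0$)
$x{\left(X \right)} = 8 + X$
$M{\left(J \right)} = 0$ ($M{\left(J \right)} = \frac{0}{J} = 0$)
$o{\left(H \right)} = H^{2}$ ($o{\left(H \right)} = H \left(H + 0\right) = H H = H^{2}$)
$\left(-2 - 64\right) o{\left(x{\left(1 \right)} \right)} = \left(-2 - 64\right) \left(8 + 1\right)^{2} = - 66 \cdot 9^{2} = \left(-66\right) 81 = -5346$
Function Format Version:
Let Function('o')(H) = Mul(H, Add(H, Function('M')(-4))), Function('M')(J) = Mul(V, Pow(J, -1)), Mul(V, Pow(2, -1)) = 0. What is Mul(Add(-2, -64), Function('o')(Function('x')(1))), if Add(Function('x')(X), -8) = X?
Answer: -5346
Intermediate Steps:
V = 0 (V = Mul(2, 0) = 0)
Function('x')(X) = Add(8, X)
Function('M')(J) = 0 (Function('M')(J) = Mul(0, Pow(J, -1)) = 0)
Function('o')(H) = Pow(H, 2) (Function('o')(H) = Mul(H, Add(H, 0)) = Mul(H, H) = Pow(H, 2))
Mul(Add(-2, -64), Function('o')(Function('x')(1))) = Mul(Add(-2, -64), Pow(Add(8, 1), 2)) = Mul(-66, Pow(9, 2)) = Mul(-66, 81) = -5346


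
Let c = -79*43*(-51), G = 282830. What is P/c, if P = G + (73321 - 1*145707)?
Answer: 70148/57749 ≈ 1.2147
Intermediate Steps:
c = 173247 (c = -3397*(-51) = 173247)
P = 210444 (P = 282830 + (73321 - 1*145707) = 282830 + (73321 - 145707) = 282830 - 72386 = 210444)
P/c = 210444/173247 = 210444*(1/173247) = 70148/57749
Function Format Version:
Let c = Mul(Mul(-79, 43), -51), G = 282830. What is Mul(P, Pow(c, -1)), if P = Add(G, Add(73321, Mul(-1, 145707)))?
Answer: Rational(70148, 57749) ≈ 1.2147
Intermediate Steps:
c = 173247 (c = Mul(-3397, -51) = 173247)
P = 210444 (P = Add(282830, Add(73321, Mul(-1, 145707))) = Add(282830, Add(73321, -145707)) = Add(282830, -72386) = 210444)
Mul(P, Pow(c, -1)) = Mul(210444, Pow(173247, -1)) = Mul(210444, Rational(1, 173247)) = Rational(70148, 57749)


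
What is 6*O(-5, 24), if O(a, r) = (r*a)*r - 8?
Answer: -17328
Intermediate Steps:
O(a, r) = -8 + a*r**2 (O(a, r) = (a*r)*r - 8 = a*r**2 - 8 = -8 + a*r**2)
6*O(-5, 24) = 6*(-8 - 5*24**2) = 6*(-8 - 5*576) = 6*(-8 - 2880) = 6*(-2888) = -17328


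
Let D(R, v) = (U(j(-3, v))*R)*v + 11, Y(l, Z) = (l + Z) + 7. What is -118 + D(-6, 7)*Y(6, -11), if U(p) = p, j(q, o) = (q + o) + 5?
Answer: -852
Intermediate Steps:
j(q, o) = 5 + o + q (j(q, o) = (o + q) + 5 = 5 + o + q)
Y(l, Z) = 7 + Z + l (Y(l, Z) = (Z + l) + 7 = 7 + Z + l)
D(R, v) = 11 + R*v*(2 + v) (D(R, v) = ((5 + v - 3)*R)*v + 11 = ((2 + v)*R)*v + 11 = (R*(2 + v))*v + 11 = R*v*(2 + v) + 11 = 11 + R*v*(2 + v))
-118 + D(-6, 7)*Y(6, -11) = -118 + (11 - 6*7*(2 + 7))*(7 - 11 + 6) = -118 + (11 - 6*7*9)*2 = -118 + (11 - 378)*2 = -118 - 367*2 = -118 - 734 = -852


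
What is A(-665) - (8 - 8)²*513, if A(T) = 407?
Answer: 407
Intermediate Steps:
A(-665) - (8 - 8)²*513 = 407 - (8 - 8)²*513 = 407 - 0²*513 = 407 - 0*513 = 407 - 1*0 = 407 + 0 = 407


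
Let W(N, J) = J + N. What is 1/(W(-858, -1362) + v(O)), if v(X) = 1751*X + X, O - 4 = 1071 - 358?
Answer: 1/1253964 ≈ 7.9747e-7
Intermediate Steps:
O = 717 (O = 4 + (1071 - 358) = 4 + 713 = 717)
v(X) = 1752*X
1/(W(-858, -1362) + v(O)) = 1/((-1362 - 858) + 1752*717) = 1/(-2220 + 1256184) = 1/1253964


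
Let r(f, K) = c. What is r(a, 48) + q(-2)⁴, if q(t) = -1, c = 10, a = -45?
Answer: 11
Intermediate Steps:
r(f, K) = 10
r(a, 48) + q(-2)⁴ = 10 + (-1)⁴ = 10 + 1 = 11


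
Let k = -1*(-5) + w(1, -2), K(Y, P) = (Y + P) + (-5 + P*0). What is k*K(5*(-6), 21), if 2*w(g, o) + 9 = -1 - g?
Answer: 7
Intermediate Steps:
w(g, o) = -5 - g/2 (w(g, o) = -9/2 + (-1 - g)/2 = -9/2 + (-1/2 - g/2) = -5 - g/2)
K(Y, P) = -5 + P + Y (K(Y, P) = (P + Y) + (-5 + 0) = (P + Y) - 5 = -5 + P + Y)
k = -1/2 (k = -1*(-5) + (-5 - 1/2*1) = 5 + (-5 - 1/2) = 5 - 11/2 = -1/2 ≈ -0.50000)
k*K(5*(-6), 21) = -(-5 + 21 + 5*(-6))/2 = -(-5 + 21 - 30)/2 = -1/2*(-14) = 7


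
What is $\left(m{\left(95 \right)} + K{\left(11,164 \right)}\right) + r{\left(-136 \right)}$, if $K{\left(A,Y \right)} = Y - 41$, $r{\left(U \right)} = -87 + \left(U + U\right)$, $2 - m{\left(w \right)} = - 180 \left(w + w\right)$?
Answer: $33966$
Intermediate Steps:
$m{\left(w \right)} = 2 + 360 w$ ($m{\left(w \right)} = 2 - - 180 \left(w + w\right) = 2 - - 180 \cdot 2 w = 2 - - 360 w = 2 + 360 w$)
$r{\left(U \right)} = -87 + 2 U$
$K{\left(A,Y \right)} = -41 + Y$
$\left(m{\left(95 \right)} + K{\left(11,164 \right)}\right) + r{\left(-136 \right)} = \left(\left(2 + 360 \cdot 95\right) + \left(-41 + 164\right)\right) + \left(-87 + 2 \left(-136\right)\right) = \left(\left(2 + 34200\right) + 123\right) - 359 = \left(34202 + 123\right) - 359 = 34325 - 359 = 33966$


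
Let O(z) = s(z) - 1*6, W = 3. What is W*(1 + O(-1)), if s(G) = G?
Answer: -18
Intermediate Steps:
O(z) = -6 + z (O(z) = z - 1*6 = z - 6 = -6 + z)
W*(1 + O(-1)) = 3*(1 + (-6 - 1)) = 3*(1 - 7) = 3*(-6) = -18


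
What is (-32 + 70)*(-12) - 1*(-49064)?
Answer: 48608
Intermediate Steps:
(-32 + 70)*(-12) - 1*(-49064) = 38*(-12) + 49064 = -456 + 49064 = 48608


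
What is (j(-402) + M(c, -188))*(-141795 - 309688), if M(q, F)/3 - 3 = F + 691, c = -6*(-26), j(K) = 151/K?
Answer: -275443006055/402 ≈ -6.8518e+8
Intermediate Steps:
c = 156
M(q, F) = 2082 + 3*F (M(q, F) = 9 + 3*(F + 691) = 9 + 3*(691 + F) = 9 + (2073 + 3*F) = 2082 + 3*F)
(j(-402) + M(c, -188))*(-141795 - 309688) = (151/(-402) + (2082 + 3*(-188)))*(-141795 - 309688) = (151*(-1/402) + (2082 - 564))*(-451483) = (-151/402 + 1518)*(-451483) = (610085/402)*(-451483) = -275443006055/402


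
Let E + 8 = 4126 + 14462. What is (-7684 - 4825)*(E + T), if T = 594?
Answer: -239847566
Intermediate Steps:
E = 18580 (E = -8 + (4126 + 14462) = -8 + 18588 = 18580)
(-7684 - 4825)*(E + T) = (-7684 - 4825)*(18580 + 594) = -12509*19174 = -239847566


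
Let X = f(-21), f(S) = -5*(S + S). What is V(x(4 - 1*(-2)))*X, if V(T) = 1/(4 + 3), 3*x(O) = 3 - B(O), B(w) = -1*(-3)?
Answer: 30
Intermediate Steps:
B(w) = 3
x(O) = 0 (x(O) = (3 - 1*3)/3 = (3 - 3)/3 = (1/3)*0 = 0)
f(S) = -10*S
V(T) = 1/7
X = 210 (X = -10*(-21) = 210)
V(x(4 - 1*(-2)))*X = (1/7)*210 = 30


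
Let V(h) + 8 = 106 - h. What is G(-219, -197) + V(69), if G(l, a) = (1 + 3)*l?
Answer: -847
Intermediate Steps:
G(l, a) = 4*l
V(h) = 98 - h (V(h) = -8 + (106 - h) = 98 - h)
G(-219, -197) + V(69) = 4*(-219) + (98 - 1*69) = -876 + (98 - 69) = -876 + 29 = -847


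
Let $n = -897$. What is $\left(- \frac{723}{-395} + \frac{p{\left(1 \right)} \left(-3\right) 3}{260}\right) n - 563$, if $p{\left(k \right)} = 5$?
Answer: $- \frac{3238369}{1580} \approx -2049.6$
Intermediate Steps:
$\left(- \frac{723}{-395} + \frac{p{\left(1 \right)} \left(-3\right) 3}{260}\right) n - 563 = \left(- \frac{723}{-395} + \frac{5 \left(-3\right) 3}{260}\right) \left(-897\right) - 563 = \left(\left(-723\right) \left(- \frac{1}{395}\right) + \left(-15\right) 3 \cdot \frac{1}{260}\right) \left(-897\right) - 563 = \left(\frac{723}{395} - \frac{9}{52}\right) \left(-897\right) - 563 = \frac{34041}{20540} \left(-897\right) - 563 = - \frac{2348829}{1580} - 563 = - \frac{3238369}{1580}$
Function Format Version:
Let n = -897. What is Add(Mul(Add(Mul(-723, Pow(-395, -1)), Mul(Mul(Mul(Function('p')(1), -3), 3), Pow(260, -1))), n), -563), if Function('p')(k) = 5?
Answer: Rational(-3238369, 1580) ≈ -2049.6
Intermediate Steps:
Add(Mul(Add(Mul(-723, Pow(-395, -1)), Mul(Mul(Mul(Function('p')(1), -3), 3), Pow(260, -1))), n), -563) = Add(Mul(Add(Mul(-723, Pow(-395, -1)), Mul(Mul(Mul(5, -3), 3), Pow(260, -1))), -897), -563) = Add(Mul(Add(Mul(-723, Rational(-1, 395)), Mul(Mul(-15, 3), Rational(1, 260))), -897), -563) = Add(Mul(Add(Rational(723, 395), Mul(-45, Rational(1, 260))), -897), -563) = Add(Mul(Add(Rational(723, 395), Rational(-9, 52)), -897), -563) = Add(Mul(Rational(34041, 20540), -897), -563) = Add(Rational(-2348829, 1580), -563) = Rational(-3238369, 1580)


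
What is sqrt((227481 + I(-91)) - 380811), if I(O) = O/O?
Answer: I*sqrt(153329) ≈ 391.57*I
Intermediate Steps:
I(O) = 1
sqrt((227481 + I(-91)) - 380811) = sqrt((227481 + 1) - 380811) = sqrt(227482 - 380811) = sqrt(-153329) = I*sqrt(153329)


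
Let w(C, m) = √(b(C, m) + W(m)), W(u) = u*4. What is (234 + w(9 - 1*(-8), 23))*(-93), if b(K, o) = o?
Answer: -21762 - 93*√115 ≈ -22759.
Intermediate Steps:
W(u) = 4*u
w(C, m) = √5*√m (w(C, m) = √(m + 4*m) = √(5*m) = √5*√m)
(234 + w(9 - 1*(-8), 23))*(-93) = (234 + √5*√23)*(-93) = (234 + √115)*(-93) = -21762 - 93*√115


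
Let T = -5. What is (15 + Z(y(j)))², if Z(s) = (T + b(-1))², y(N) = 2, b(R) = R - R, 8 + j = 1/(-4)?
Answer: 1600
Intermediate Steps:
j = -33/4 (j = -8 + 1/(-4) = -8 - ¼ = -33/4 ≈ -8.2500)
b(R) = 0
Z(s) = 25 (Z(s) = (-5 + 0)² = (-5)² = 25)
(15 + Z(y(j)))² = (15 + 25)² = 40² = 1600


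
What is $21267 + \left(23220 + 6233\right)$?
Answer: $50720$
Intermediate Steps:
$21267 + \left(23220 + 6233\right) = 21267 + 29453 = 50720$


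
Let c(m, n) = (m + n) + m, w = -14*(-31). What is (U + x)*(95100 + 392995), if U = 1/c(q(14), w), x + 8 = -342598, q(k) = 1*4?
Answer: -73913129313845/442 ≈ -1.6722e+11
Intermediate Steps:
q(k) = 4
w = 434
x = -342606 (x = -8 - 342598 = -342606)
c(m, n) = n + 2*m
U = 1/442 (U = 1/(434 + 2*4) = 1/(434 + 8) = 1/442 ≈ 0.0022624)
(U + x)*(95100 + 392995) = (1/442 - 342606)*(95100 + 392995) = -151431851/442*488095 = -73913129313845/442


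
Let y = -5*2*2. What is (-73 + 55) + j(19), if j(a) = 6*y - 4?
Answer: -142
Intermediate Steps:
y = -20 (y = -10*2 = -20)
j(a) = -124 (j(a) = 6*(-20) - 4 = -120 - 4 = -124)
(-73 + 55) + j(19) = (-73 + 55) - 124 = -18 - 124 = -142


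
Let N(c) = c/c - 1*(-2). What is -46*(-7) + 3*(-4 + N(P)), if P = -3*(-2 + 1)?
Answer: 319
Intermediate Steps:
P = 3 (P = -3*(-1) = 3)
N(c) = 3 (N(c) = 1 + 2 = 3)
-46*(-7) + 3*(-4 + N(P)) = -46*(-7) + 3*(-4 + 3) = 322 + 3*(-1) = 322 - 3 = 319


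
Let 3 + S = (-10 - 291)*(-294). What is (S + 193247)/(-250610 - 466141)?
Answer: -281738/716751 ≈ -0.39308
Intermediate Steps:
S = 88491 (S = -3 + (-10 - 291)*(-294) = -3 - 301*(-294) = -3 + 88494 = 88491)
(S + 193247)/(-250610 - 466141) = (88491 + 193247)/(-250610 - 466141) = 281738/(-716751) = 281738*(-1/716751) = -281738/716751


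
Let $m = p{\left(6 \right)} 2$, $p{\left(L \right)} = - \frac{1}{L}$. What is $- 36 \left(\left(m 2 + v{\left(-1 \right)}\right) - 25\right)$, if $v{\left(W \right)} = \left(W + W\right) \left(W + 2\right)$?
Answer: $996$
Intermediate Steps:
$v{\left(W \right)} = 2 W \left(2 + W\right)$
$m = - \frac{1}{3}$ ($m = - \frac{1}{6} \cdot 2 = \left(-1\right) \frac{1}{6} \cdot 2 = \left(- \frac{1}{6}\right) 2 = - \frac{1}{3} \approx -0.33333$)
$- 36 \left(\left(m 2 + v{\left(-1 \right)}\right) - 25\right) = - 36 \left(\left(\left(- \frac{1}{3}\right) 2 + 2 \left(-1\right) \left(2 - 1\right)\right) - 25\right) = - 36 \left(\left(- \frac{2}{3} + 2 \left(-1\right) 1\right) - 25\right) = - 36 \left(\left(- \frac{2}{3} - 2\right) - 25\right) = - 36 \left(- \frac{8}{3} - 25\right) = \left(-36\right) \left(- \frac{83}{3}\right) = 996$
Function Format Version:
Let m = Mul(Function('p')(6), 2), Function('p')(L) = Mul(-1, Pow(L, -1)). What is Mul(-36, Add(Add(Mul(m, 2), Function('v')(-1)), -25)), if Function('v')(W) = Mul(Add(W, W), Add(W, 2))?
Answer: 996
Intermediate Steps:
Function('v')(W) = Mul(2, W, Add(2, W)) (Function('v')(W) = Mul(Mul(2, W), Add(2, W)) = Mul(2, W, Add(2, W)))
m = Rational(-1, 3) (m = Mul(Mul(-1, Pow(6, -1)), 2) = Mul(Mul(-1, Rational(1, 6)), 2) = Mul(Rational(-1, 6), 2) = Rational(-1, 3) ≈ -0.33333)
Mul(-36, Add(Add(Mul(m, 2), Function('v')(-1)), -25)) = Mul(-36, Add(Add(Mul(Rational(-1, 3), 2), Mul(2, -1, Add(2, -1))), -25)) = Mul(-36, Add(Add(Rational(-2, 3), Mul(2, -1, 1)), -25)) = Mul(-36, Add(Add(Rational(-2, 3), -2), -25)) = Mul(-36, Add(Rational(-8, 3), -25)) = Mul(-36, Rational(-83, 3)) = 996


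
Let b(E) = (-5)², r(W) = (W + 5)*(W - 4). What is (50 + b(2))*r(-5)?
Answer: 0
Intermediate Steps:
r(W) = (-4 + W)*(5 + W) (r(W) = (5 + W)*(-4 + W) = (-4 + W)*(5 + W))
b(E) = 25
(50 + b(2))*r(-5) = (50 + 25)*(-20 - 5 + (-5)²) = 75*(-20 - 5 + 25) = 75*0 = 0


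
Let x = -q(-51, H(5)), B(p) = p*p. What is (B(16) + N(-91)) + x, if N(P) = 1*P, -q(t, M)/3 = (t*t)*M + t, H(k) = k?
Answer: 39027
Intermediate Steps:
q(t, M) = -3*t - 3*M*t² (q(t, M) = -3*((t*t)*M + t) = -3*(t²*M + t) = -3*(M*t² + t) = -3*(t + M*t²) = -3*t - 3*M*t²)
N(P) = P
B(p) = p²
x = 38862 (x = -(-3)*(-51)*(1 + 5*(-51)) = -(-3)*(-51)*(1 - 255) = -(-3)*(-51)*(-254) = -1*(-38862) = 38862)
(B(16) + N(-91)) + x = (16² - 91) + 38862 = (256 - 91) + 38862 = 165 + 38862 = 39027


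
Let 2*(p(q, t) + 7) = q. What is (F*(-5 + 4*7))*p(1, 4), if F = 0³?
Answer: 0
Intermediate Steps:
F = 0
p(q, t) = -7 + q/2
(F*(-5 + 4*7))*p(1, 4) = (0*(-5 + 4*7))*(-7 + (½)*1) = (0*(-5 + 28))*(-7 + ½) = (0*23)*(-13/2) = 0*(-13/2) = 0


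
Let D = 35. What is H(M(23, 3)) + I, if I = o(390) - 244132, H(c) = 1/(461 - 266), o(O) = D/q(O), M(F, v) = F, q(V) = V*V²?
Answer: -2896333160753/11863800 ≈ -2.4413e+5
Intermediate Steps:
q(V) = V³
o(O) = 35/O³ (o(O) = 35/(O³) = 35/O³)
H(c) = 1/195
I = -2896333221593/11863800 (I = 35/390³ - 244132 = 35*(1/59319000) - 244132 = 7/11863800 - 244132 = -2896333221593/11863800 ≈ -2.4413e+5)
H(M(23, 3)) + I = 1/195 - 2896333221593/11863800 = -2896333160753/11863800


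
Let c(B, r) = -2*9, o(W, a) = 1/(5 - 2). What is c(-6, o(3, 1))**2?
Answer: 324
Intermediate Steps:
o(W, a) = 1/3
c(B, r) = -18
c(-6, o(3, 1))**2 = (-18)**2 = 324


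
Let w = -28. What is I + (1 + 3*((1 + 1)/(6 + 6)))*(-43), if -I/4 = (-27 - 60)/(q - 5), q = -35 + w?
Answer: -2367/34 ≈ -69.618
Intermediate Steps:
q = -63 (q = -35 - 28 = -63)
I = -87/17 (I = -4*(-27 - 60)/(-63 - 5) = -(-348)/(-68) = -(-348)*(-1)/68 = -4*87/68 = -87/17 ≈ -5.1176)
I + (1 + 3*((1 + 1)/(6 + 6)))*(-43) = -87/17 + (1 + 3*((1 + 1)/(6 + 6)))*(-43) = -87/17 + (1 + 3*(2/12))*(-43) = -87/17 + (1 + 3*(2*(1/12)))*(-43) = -87/17 + (1 + 3*(⅙))*(-43) = -87/17 + (1 + ½)*(-43) = -87/17 + (3/2)*(-43) = -87/17 - 129/2 = -2367/34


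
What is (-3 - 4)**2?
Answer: 49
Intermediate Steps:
(-3 - 4)**2 = (-7)**2 = 49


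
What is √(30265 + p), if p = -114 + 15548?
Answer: √45699 ≈ 213.77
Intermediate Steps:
p = 15434
√(30265 + p) = √(30265 + 15434) = √45699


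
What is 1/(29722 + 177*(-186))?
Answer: -1/3200 ≈ -0.00031250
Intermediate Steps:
1/(29722 + 177*(-186)) = 1/(29722 - 32922) = 1/(-3200) = -1/3200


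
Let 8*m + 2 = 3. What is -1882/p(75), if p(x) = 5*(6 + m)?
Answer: -15056/245 ≈ -61.453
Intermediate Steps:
m = 1/8 (m = -1/4 + (1/8)*3 = -1/4 + 3/8 = 1/8 ≈ 0.12500)
p(x) = 245/8 (p(x) = 5*(6 + 1/8) = 5*(49/8) = 245/8)
-1882/p(75) = -1882/245/8 = -1882*8/245 = -15056/245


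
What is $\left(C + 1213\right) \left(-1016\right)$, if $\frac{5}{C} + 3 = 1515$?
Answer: $- \frac{232925747}{189} \approx -1.2324 \cdot 10^{6}$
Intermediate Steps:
$C = \frac{5}{1512}$ ($C = \frac{5}{-3 + 1515} = \frac{5}{1512} \approx 0.0033069$)
$\left(C + 1213\right) \left(-1016\right) = \left(\frac{5}{1512} + 1213\right) \left(-1016\right) = \frac{1834061}{1512} \left(-1016\right) = - \frac{232925747}{189}$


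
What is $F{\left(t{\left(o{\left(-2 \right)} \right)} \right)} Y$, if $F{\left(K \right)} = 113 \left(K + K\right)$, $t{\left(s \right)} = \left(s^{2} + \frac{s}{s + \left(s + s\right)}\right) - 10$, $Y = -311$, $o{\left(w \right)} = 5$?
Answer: $- \frac{3233156}{3} \approx -1.0777 \cdot 10^{6}$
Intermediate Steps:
$t{\left(s \right)} = - \frac{29}{3} + s^{2}$ ($t{\left(s \right)} = \left(s^{2} + \frac{s}{s + 2 s}\right) - 10 = \left(s^{2} + \frac{s}{3 s}\right) - 10 = \left(s^{2} + \frac{1}{3 s} s\right) - 10 = \left(s^{2} + \frac{1}{3}\right) - 10 = \left(\frac{1}{3} + s^{2}\right) - 10 = - \frac{29}{3} + s^{2}$)
$F{\left(K \right)} = 226 K$ ($F{\left(K \right)} = 113 \cdot 2 K = 226 K$)
$F{\left(t{\left(o{\left(-2 \right)} \right)} \right)} Y = 226 \left(- \frac{29}{3} + 5^{2}\right) \left(-311\right) = 226 \left(- \frac{29}{3} + 25\right) \left(-311\right) = 226 \cdot \frac{46}{3} \left(-311\right) = \frac{10396}{3} \left(-311\right) = - \frac{3233156}{3}$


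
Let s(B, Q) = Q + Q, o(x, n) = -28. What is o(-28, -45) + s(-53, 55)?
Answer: 82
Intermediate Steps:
s(B, Q) = 2*Q
o(-28, -45) + s(-53, 55) = -28 + 2*55 = -28 + 110 = 82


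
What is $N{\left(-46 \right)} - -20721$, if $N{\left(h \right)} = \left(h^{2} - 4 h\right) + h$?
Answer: $22975$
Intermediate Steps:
$N{\left(h \right)} = h^{2} - 3 h$
$N{\left(-46 \right)} - -20721 = - 46 \left(-3 - 46\right) - -20721 = \left(-46\right) \left(-49\right) + 20721 = 2254 + 20721 = 22975$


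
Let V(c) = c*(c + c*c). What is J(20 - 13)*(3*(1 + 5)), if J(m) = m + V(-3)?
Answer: -198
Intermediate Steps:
V(c) = c*(c + c²)
J(m) = -18 + m (J(m) = m + (-3)²*(1 - 3) = m + 9*(-2) = m - 18 = -18 + m)
J(20 - 13)*(3*(1 + 5)) = (-18 + (20 - 13))*(3*(1 + 5)) = (-18 + 7)*(3*6) = -11*18 = -198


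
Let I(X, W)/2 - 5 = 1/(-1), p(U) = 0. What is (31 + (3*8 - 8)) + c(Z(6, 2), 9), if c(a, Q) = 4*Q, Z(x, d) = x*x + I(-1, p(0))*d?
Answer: 83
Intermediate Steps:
I(X, W) = 8 (I(X, W) = 10 + 2/(-1) = 10 + 2*(-1) = 10 - 2 = 8)
Z(x, d) = x**2 + 8*d (Z(x, d) = x*x + 8*d = x**2 + 8*d)
(31 + (3*8 - 8)) + c(Z(6, 2), 9) = (31 + (3*8 - 8)) + 4*9 = (31 + (24 - 8)) + 36 = (31 + 16) + 36 = 47 + 36 = 83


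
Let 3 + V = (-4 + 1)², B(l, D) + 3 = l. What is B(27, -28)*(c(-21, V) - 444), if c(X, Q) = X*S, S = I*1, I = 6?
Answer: -13680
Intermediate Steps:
B(l, D) = -3 + l
S = 6 (S = 6*1 = 6)
V = 6 (V = -3 + (-4 + 1)² = -3 + (-3)² = -3 + 9 = 6)
c(X, Q) = 6*X (c(X, Q) = X*6 = 6*X)
B(27, -28)*(c(-21, V) - 444) = (-3 + 27)*(6*(-21) - 444) = 24*(-126 - 444) = 24*(-570) = -13680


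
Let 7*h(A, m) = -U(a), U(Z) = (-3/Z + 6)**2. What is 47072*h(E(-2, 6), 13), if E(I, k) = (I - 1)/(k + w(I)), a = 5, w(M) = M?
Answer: -34315488/175 ≈ -1.9609e+5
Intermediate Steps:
E(I, k) = (-1 + I)/(I + k) (E(I, k) = (I - 1)/(k + I) = (-1 + I)/(I + k))
U(Z) = (6 - 3/Z)**2
h(A, m) = -729/175 (h(A, m) = (-9*(-1 + 2*5)**2/5**2)/7 = (-9*(-1 + 10)**2/25)/7 = (-9*9**2/25)/7 = (-9*81/25)/7 = (-1*729/25)/7 = (1/7)*(-729/25) = -729/175)
47072*h(E(-2, 6), 13) = 47072*(-729/175) = -34315488/175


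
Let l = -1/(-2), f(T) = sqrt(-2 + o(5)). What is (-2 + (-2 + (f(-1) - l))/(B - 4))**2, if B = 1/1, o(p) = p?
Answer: 61/36 + 7*sqrt(3)/9 ≈ 3.0416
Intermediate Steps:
B = 1
f(T) = sqrt(3) (f(T) = sqrt(-2 + 5) = sqrt(3))
l = 1/2 (l = -1*(-1/2) = 1/2 ≈ 0.50000)
(-2 + (-2 + (f(-1) - l))/(B - 4))**2 = (-2 + (-2 + (sqrt(3) - 1*1/2))/(1 - 4))**2 = (-2 + (-2 + (sqrt(3) - 1/2))/(-3))**2 = (-2 + (-2 + (-1/2 + sqrt(3)))*(-1/3))**2 = (-2 + (-5/2 + sqrt(3))*(-1/3))**2 = (-2 + (5/6 - sqrt(3)/3))**2 = (-7/6 - sqrt(3)/3)**2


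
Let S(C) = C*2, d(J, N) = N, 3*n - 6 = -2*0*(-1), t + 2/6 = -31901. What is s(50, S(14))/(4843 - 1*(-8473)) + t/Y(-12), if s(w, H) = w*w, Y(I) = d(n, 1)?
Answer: -318596741/9987 ≈ -31901.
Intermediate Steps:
t = -95704/3 (t = -1/3 - 31901 = -95704/3 ≈ -31901.)
n = 2 (n = 2 + (-2*0*(-1))/3 = 2 + (0*(-1))/3 = 2 + (1/3)*0 = 2 + 0 = 2)
S(C) = 2*C
Y(I) = 1
s(w, H) = w**2
s(50, S(14))/(4843 - 1*(-8473)) + t/Y(-12) = 50**2/(4843 - 1*(-8473)) - 95704/3/1 = 2500/(4843 + 8473) - 95704/3*1 = 2500/13316 - 95704/3 = 2500*(1/13316) - 95704/3 = 625/3329 - 95704/3 = -318596741/9987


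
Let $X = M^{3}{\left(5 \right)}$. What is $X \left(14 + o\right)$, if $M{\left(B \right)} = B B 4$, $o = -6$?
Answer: $8000000$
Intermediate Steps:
$M{\left(B \right)} = 4 B^{2}$ ($M{\left(B \right)} = B^{2} \cdot 4 = 4 B^{2}$)
$X = 1000000$ ($X = \left(4 \cdot 5^{2}\right)^{3} = \left(4 \cdot 25\right)^{3} = 100^{3} = 1000000$)
$X \left(14 + o\right) = 1000000 \left(14 - 6\right) = 1000000 \cdot 8 = 8000000$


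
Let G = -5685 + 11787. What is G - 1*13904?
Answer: -7802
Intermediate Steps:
G = 6102
G - 1*13904 = 6102 - 1*13904 = 6102 - 13904 = -7802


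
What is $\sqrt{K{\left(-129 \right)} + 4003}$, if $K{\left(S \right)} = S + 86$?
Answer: $6 \sqrt{110} \approx 62.929$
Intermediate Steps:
$K{\left(S \right)} = 86 + S$
$\sqrt{K{\left(-129 \right)} + 4003} = \sqrt{\left(86 - 129\right) + 4003} = \sqrt{-43 + 4003} = \sqrt{3960} = 6 \sqrt{110}$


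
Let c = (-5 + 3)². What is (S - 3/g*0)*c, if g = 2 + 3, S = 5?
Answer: 20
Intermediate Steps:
c = 4 (c = (-2)² = 4)
g = 5
(S - 3/g*0)*c = (5 - 3/5*0)*4 = (5 - 3*⅕*0)*4 = (5 - ⅗*0)*4 = (5 + 0)*4 = 5*4 = 20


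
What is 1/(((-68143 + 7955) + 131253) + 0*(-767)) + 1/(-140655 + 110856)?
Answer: -41266/2117665935 ≈ -1.9487e-5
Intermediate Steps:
1/(((-68143 + 7955) + 131253) + 0*(-767)) + 1/(-140655 + 110856) = 1/((-60188 + 131253) + 0) + 1/(-29799) = 1/(71065 + 0) - 1/29799 = 1/71065 - 1/29799 = -41266/2117665935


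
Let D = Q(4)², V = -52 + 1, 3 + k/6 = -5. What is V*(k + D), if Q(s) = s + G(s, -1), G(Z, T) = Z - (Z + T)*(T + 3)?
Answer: 2244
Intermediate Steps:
k = -48 (k = -18 + 6*(-5) = -18 - 30 = -48)
G(Z, T) = Z - (3 + T)*(T + Z) (G(Z, T) = Z - (T + Z)*(3 + T) = Z - (3 + T)*(T + Z))
Q(s) = 2 (Q(s) = s + (-1*(-1)² - 3*(-1) - 2*s - 1*(-1)*s) = s + (-1*1 + 3 - 2*s + s) = s + (-1 + 3 - 2*s + s) = s + (2 - s) = 2)
V = -51
D = 4 (D = 2² = 4)
V*(k + D) = -51*(-48 + 4) = -51*(-44) = 2244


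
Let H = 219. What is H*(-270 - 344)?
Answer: -134466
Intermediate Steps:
H*(-270 - 344) = 219*(-270 - 344) = 219*(-614) = -134466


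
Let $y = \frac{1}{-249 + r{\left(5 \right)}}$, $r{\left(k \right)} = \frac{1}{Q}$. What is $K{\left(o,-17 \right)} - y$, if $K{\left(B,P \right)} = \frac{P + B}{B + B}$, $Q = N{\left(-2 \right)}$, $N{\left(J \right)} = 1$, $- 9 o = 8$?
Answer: $\frac{4993}{496} \approx 10.067$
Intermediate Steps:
$o = - \frac{8}{9}$ ($o = \left(- \frac{1}{9}\right) 8 = - \frac{8}{9} \approx -0.88889$)
$Q = 1$
$r{\left(k \right)} = 1$ ($r{\left(k \right)} = 1^{-1} = 1$)
$K{\left(B,P \right)} = \frac{B + P}{2 B}$
$y = - \frac{1}{248}$ ($y = \frac{1}{-249 + 1} = \frac{1}{-248} = - \frac{1}{248} \approx -0.0040323$)
$K{\left(o,-17 \right)} - y = \frac{- \frac{8}{9} - 17}{2 \left(- \frac{8}{9}\right)} - - \frac{1}{248} = \frac{1}{2} \left(- \frac{9}{8}\right) \left(- \frac{161}{9}\right) + \frac{1}{248} = \frac{161}{16} + \frac{1}{248} = \frac{4993}{496}$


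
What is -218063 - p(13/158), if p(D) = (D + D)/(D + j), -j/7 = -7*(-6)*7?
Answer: -70903402487/325151 ≈ -2.1806e+5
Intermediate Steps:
j = -2058 (j = -7*(-7*(-6))*7 = -294*7 = -7*294 = -2058)
p(D) = 2*D/(-2058 + D) (p(D) = (D + D)/(D - 2058) = (2*D)/(-2058 + D) = 2*D/(-2058 + D))
-218063 - p(13/158) = -218063 - 2*13/158/(-2058 + 13/158) = -218063 - 2*13*(1/158)/(-2058 + 13*(1/158)) = -218063 - 2*13/(158*(-2058 + 13/158)) = -218063 - 2*13/(158*(-325151/158)) = -218063 - 2*13*(-158)/(158*325151) = -218063 - 1*(-26/325151) = -218063 + 26/325151 = -70903402487/325151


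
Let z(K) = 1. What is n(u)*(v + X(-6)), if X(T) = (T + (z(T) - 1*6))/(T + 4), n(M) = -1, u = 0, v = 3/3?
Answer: -13/2 ≈ -6.5000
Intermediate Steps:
v = 1 (v = 3*(⅓) = 1)
X(T) = (-5 + T)/(4 + T) (X(T) = (T + (1 - 1*6))/(T + 4) = (T + (1 - 6))/(4 + T) = (T - 5)/(4 + T) = (-5 + T)/(4 + T))
n(u)*(v + X(-6)) = -(1 + (-5 - 6)/(4 - 6)) = -(1 - 11/(-2)) = -(1 - ½*(-11)) = -(1 + 11/2) = -1*13/2 = -13/2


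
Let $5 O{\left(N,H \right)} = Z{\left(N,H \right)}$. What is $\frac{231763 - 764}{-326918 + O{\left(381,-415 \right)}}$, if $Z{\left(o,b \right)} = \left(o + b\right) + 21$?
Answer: $- \frac{1154995}{1634603} \approx -0.70659$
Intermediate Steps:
$Z{\left(o,b \right)} = 21 + b + o$ ($Z{\left(o,b \right)} = \left(b + o\right) + 21 = 21 + b + o$)
$O{\left(N,H \right)} = \frac{21}{5} + \frac{H}{5} + \frac{N}{5}$ ($O{\left(N,H \right)} = \frac{21 + H + N}{5} = \frac{21}{5} + \frac{H}{5} + \frac{N}{5}$)
$\frac{231763 - 764}{-326918 + O{\left(381,-415 \right)}} = \frac{231763 - 764}{-326918 + \left(\frac{21}{5} + \frac{1}{5} \left(-415\right) + \frac{1}{5} \cdot 381\right)} = \frac{230999}{-326918 + \left(\frac{21}{5} - 83 + \frac{381}{5}\right)} = \frac{230999}{-326918 - \frac{13}{5}} = \frac{230999}{- \frac{1634603}{5}} = 230999 \left(- \frac{5}{1634603}\right) = - \frac{1154995}{1634603}$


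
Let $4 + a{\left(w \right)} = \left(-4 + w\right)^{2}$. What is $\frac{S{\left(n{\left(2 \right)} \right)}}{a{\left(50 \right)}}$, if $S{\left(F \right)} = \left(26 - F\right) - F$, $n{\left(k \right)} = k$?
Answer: $\frac{1}{96} \approx 0.010417$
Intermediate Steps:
$a{\left(w \right)} = -4 + \left(-4 + w\right)^{2}$
$S{\left(F \right)} = 26 - 2 F$
$\frac{S{\left(n{\left(2 \right)} \right)}}{a{\left(50 \right)}} = \frac{26 - 4}{-4 + \left(-4 + 50\right)^{2}} = \frac{26 - 4}{-4 + 46^{2}} = \frac{22}{-4 + 2116} = \frac{22}{2112} = 22 \cdot \frac{1}{2112} = \frac{1}{96}$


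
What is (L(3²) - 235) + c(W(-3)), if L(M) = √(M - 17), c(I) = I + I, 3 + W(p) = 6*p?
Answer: -277 + 2*I*√2 ≈ -277.0 + 2.8284*I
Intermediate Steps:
W(p) = -3 + 6*p
c(I) = 2*I
L(M) = √(-17 + M)
(L(3²) - 235) + c(W(-3)) = (√(-17 + 3²) - 235) + 2*(-3 + 6*(-3)) = (√(-17 + 9) - 235) + 2*(-3 - 18) = (√(-8) - 235) + 2*(-21) = (2*I*√2 - 235) - 42 = (-235 + 2*I*√2) - 42 = -277 + 2*I*√2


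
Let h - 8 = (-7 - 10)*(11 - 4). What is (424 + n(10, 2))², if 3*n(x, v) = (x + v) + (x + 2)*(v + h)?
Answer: 64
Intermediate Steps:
h = -111 (h = 8 + (-7 - 10)*(11 - 4) = 8 - 17*7 = 8 - 119 = -111)
n(x, v) = v/3 + x/3 + (-111 + v)*(2 + x)/3 (n(x, v) = ((x + v) + (x + 2)*(v - 111))/3 = ((v + x) + (2 + x)*(-111 + v))/3 = ((v + x) + (-111 + v)*(2 + x))/3 = (v + x + (-111 + v)*(2 + x))/3 = v/3 + x/3 + (-111 + v)*(2 + x)/3)
(424 + n(10, 2))² = (424 + (-74 + 2 - 110/3*10 + (⅓)*2*10))² = (424 + (-74 + 2 - 1100/3 + 20/3))² = (424 - 432)² = (-8)² = 64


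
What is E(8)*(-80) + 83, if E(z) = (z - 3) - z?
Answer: 323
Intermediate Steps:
E(z) = -3 (E(z) = (-3 + z) - z = -3)
E(8)*(-80) + 83 = -3*(-80) + 83 = 240 + 83 = 323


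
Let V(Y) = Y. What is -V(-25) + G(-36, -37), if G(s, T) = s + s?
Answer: -47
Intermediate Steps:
G(s, T) = 2*s
-V(-25) + G(-36, -37) = -1*(-25) + 2*(-36) = 25 - 72 = -47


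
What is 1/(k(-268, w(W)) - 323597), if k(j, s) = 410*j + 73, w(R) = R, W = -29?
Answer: -1/433404 ≈ -2.3073e-6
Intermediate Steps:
k(j, s) = 73 + 410*j
1/(k(-268, w(W)) - 323597) = 1/((73 + 410*(-268)) - 323597) = 1/((73 - 109880) - 323597) = 1/(-109807 - 323597) = 1/(-433404) = -1/433404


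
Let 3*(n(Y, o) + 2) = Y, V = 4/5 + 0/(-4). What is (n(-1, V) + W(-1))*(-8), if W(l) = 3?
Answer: -16/3 ≈ -5.3333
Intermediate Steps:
V = ⅘ (V = 4*(⅕) + 0*(-¼) = ⅘ + 0 = ⅘ ≈ 0.80000)
n(Y, o) = -2 + Y/3
(n(-1, V) + W(-1))*(-8) = ((-2 + (⅓)*(-1)) + 3)*(-8) = ((-2 - ⅓) + 3)*(-8) = (-7/3 + 3)*(-8) = (⅔)*(-8) = -16/3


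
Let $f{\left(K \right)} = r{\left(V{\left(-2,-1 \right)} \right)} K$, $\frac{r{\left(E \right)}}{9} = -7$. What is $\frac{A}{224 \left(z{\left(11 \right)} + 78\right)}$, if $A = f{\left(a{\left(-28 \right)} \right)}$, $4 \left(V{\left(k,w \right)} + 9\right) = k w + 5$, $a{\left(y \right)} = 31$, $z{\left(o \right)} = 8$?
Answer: $- \frac{279}{2752} \approx -0.10138$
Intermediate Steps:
$V{\left(k,w \right)} = - \frac{31}{4} + \frac{k w}{4}$ ($V{\left(k,w \right)} = -9 + \frac{k w + 5}{4} = -9 + \frac{5 + k w}{4} = -9 + \left(\frac{5}{4} + \frac{k w}{4}\right) = - \frac{31}{4} + \frac{k w}{4}$)
$r{\left(E \right)} = -63$ ($r{\left(E \right)} = 9 \left(-7\right) = -63$)
$f{\left(K \right)} = - 63 K$
$A = -1953$ ($A = \left(-63\right) 31 = -1953$)
$\frac{A}{224 \left(z{\left(11 \right)} + 78\right)} = - \frac{1953}{224 \left(8 + 78\right)} = - \frac{1953}{224 \cdot 86} = - \frac{1953}{19264} = \left(-1953\right) \frac{1}{19264} = - \frac{279}{2752}$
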